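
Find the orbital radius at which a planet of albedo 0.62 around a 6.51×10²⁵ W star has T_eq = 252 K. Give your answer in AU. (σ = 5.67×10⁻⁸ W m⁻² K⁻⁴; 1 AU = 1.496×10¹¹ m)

d ≈ 0.310 AU

From T_eq⁴ = L(1−A)/(16πσd²): d = √[L(1−A)/(16πσT_eq⁴)].
d = √[6.51×10²⁵ × 0.38 / (16π × 5.67×10⁻⁸ × (252)⁴)] = 4.64×10¹⁰ m = 0.310 AU.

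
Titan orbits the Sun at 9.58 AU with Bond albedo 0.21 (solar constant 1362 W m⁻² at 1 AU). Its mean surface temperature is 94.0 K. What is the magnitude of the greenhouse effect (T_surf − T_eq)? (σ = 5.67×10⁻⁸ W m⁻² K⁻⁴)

S = 1362/9.58² = 14.84 W m⁻².
T_eq = [S(1−A)/(4σ)]^(1/4) = [14.84×0.79/(4×5.67×10⁻⁸)]^(1/4) = 84.8 K.
ΔT = T_surf − T_eq = 94 − 84.8.

ΔT ≈ 9.2 K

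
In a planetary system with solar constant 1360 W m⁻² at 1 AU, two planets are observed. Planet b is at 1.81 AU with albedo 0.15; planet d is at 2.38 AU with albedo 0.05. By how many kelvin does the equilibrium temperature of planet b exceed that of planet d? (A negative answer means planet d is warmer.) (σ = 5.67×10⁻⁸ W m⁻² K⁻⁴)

ΔT ≈ 20.5 K

T_eq = [S₀(1−A)/(4σd²)]^(1/4), so T ∝ (1−A)^(1/4) / √d.
T₁ = [1360×0.85/(4×5.67×10⁻⁸×1.81²)]^(1/4) = 198.60 K.
T₂ = [1360×0.95/(4×5.67×10⁻⁸×2.38²)]^(1/4) = 178.08 K.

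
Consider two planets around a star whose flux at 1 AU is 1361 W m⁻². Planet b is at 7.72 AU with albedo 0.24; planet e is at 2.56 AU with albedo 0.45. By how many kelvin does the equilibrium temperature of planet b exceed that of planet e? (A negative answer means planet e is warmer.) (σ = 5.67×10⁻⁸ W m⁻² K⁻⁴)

ΔT ≈ -56.3 K

T_eq = [S₀(1−A)/(4σd²)]^(1/4), so T ∝ (1−A)^(1/4) / √d.
T₁ = [1361×0.76/(4×5.67×10⁻⁸×7.72²)]^(1/4) = 93.53 K.
T₂ = [1361×0.55/(4×5.67×10⁻⁸×2.56²)]^(1/4) = 149.80 K.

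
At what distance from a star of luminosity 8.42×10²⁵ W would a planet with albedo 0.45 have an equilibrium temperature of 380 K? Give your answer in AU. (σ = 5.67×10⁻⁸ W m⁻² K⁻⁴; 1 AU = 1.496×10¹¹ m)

d ≈ 0.187 AU

From T_eq⁴ = L(1−A)/(16πσd²): d = √[L(1−A)/(16πσT_eq⁴)].
d = √[8.42×10²⁵ × 0.55 / (16π × 5.67×10⁻⁸ × (380)⁴)] = 2.79×10¹⁰ m = 0.187 AU.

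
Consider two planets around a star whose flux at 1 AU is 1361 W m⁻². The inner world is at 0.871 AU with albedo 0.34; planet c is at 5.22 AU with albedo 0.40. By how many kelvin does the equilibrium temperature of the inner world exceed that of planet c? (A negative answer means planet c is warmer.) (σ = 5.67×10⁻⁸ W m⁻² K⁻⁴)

ΔT ≈ 161.6 K

T_eq = [S₀(1−A)/(4σd²)]^(1/4), so T ∝ (1−A)^(1/4) / √d.
T₁ = [1361×0.66/(4×5.67×10⁻⁸×0.871²)]^(1/4) = 268.80 K.
T₂ = [1361×0.60/(4×5.67×10⁻⁸×5.22²)]^(1/4) = 107.22 K.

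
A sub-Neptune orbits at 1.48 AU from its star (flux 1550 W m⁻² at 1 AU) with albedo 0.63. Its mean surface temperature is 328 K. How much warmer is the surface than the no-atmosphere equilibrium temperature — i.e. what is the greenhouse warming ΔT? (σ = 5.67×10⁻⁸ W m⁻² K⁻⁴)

S = 1550/1.48² = 707.6 W m⁻².
T_eq = [S(1−A)/(4σ)]^(1/4) = [707.6×0.37/(4×5.67×10⁻⁸)]^(1/4) = 184.3 K.
ΔT = T_surf − T_eq = 328 − 184.3.

ΔT ≈ 143.7 K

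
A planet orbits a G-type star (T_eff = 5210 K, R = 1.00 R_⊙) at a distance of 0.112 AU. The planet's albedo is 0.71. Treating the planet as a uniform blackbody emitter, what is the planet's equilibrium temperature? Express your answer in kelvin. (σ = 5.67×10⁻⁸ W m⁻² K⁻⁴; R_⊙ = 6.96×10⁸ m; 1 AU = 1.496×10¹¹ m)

R_⋆ = 1.00 × 6.96×10⁸ = 6.96×10⁸ m.
d = 0.112 AU = 1.68×10¹⁰ m.
L = 4πR_⋆²σT_⋆⁴ = 4π(6.96×10⁸)² × 5.67×10⁻⁸ × (5210)⁴ = 2.54×10²⁶ W.
S = L/(4πd²) = 7.21×10⁴ W m⁻².
Energy balance: absorbed = emitted ⇒ πR²·S(1−A) = 4πR²·σT_eq⁴, so T_eq⁴ = S(1−A)/(4σ).
T_eq = [7.21×10⁴ × 0.29 / (4 × 5.67×10⁻⁸)]^(1/4) = (9.22×10¹⁰)^(1/4) = 551 K.

T_eq ≈ 551 K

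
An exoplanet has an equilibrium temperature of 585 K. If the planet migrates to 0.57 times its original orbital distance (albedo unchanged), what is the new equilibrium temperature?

T_eq ≈ 775 K

T_eq ∝ L^(1/4) · d^(−1/2).
T′ = 585 / 0.57^(1/2) = 775 K.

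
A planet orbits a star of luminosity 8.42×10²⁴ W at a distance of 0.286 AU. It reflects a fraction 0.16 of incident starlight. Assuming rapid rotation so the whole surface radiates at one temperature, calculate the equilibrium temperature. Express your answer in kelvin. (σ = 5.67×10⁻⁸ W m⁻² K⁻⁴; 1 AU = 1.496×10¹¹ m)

d = 0.286 AU = 4.28×10¹⁰ m.
Flux: S = L/(4πd²) = 8.42×10²⁴/(4π×(4.28×10¹⁰)²) = 366 W m⁻².
Energy balance: absorbed = emitted ⇒ πR²·S(1−A) = 4πR²·σT_eq⁴, so T_eq⁴ = S(1−A)/(4σ).
T_eq = [366 × 0.84 / (4 × 5.67×10⁻⁸)]^(1/4) = (1.36×10⁹)^(1/4) = 192 K.

T_eq ≈ 192 K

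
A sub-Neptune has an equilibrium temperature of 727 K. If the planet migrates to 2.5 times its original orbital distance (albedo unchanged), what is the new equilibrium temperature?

T_eq ∝ L^(1/4) · d^(−1/2).
T′ = 727 / 2.5^(1/2) = 460 K.

T_eq ≈ 460 K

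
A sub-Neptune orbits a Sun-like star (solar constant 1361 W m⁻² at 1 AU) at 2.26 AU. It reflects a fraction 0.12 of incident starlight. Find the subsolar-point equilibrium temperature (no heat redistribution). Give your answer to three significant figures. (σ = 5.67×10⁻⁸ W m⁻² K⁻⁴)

T_ss ≈ 254 K

Flux at 2.26 AU: S = 1361/2.26² = 266 W m⁻².
At the subsolar point the surface absorbs S(1−A) and emits σT⁴ per unit area — no factor of 4, since only the local patch is in balance.
T = [266 × 0.88 / 5.67×10⁻⁸]^(1/4) = (4.14×10⁹)^(1/4) = 254 K.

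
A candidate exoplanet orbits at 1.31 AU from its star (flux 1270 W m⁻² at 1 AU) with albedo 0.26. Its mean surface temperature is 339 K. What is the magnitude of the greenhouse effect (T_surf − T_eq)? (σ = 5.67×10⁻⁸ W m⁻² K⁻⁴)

ΔT ≈ 117.3 K

S = 1270/1.31² = 740.1 W m⁻².
T_eq = [S(1−A)/(4σ)]^(1/4) = [740.1×0.74/(4×5.67×10⁻⁸)]^(1/4) = 221.7 K.
ΔT = T_surf − T_eq = 339 − 221.7.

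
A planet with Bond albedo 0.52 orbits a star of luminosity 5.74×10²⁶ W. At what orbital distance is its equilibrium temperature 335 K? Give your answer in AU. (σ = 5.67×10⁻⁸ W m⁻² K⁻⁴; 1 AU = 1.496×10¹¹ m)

d ≈ 0.586 AU

From T_eq⁴ = L(1−A)/(16πσd²): d = √[L(1−A)/(16πσT_eq⁴)].
d = √[5.74×10²⁶ × 0.48 / (16π × 5.67×10⁻⁸ × (335)⁴)] = 8.76×10¹⁰ m = 0.586 AU.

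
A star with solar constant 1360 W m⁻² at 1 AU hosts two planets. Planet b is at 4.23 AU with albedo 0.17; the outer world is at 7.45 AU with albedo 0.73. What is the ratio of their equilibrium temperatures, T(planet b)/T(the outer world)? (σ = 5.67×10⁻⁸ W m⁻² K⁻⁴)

T_eq = [S₀(1−A)/(4σd²)]^(1/4), so T ∝ (1−A)^(1/4) / √d.
T₁ = [1360×0.83/(4×5.67×10⁻⁸×4.23²)]^(1/4) = 129.14 K.
T₂ = [1360×0.27/(4×5.67×10⁻⁸×7.45²)]^(1/4) = 73.49 K.

T₁/T₂ ≈ 1.757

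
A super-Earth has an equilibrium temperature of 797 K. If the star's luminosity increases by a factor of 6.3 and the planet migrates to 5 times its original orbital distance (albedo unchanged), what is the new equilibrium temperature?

T_eq ≈ 565 K

T_eq ∝ L^(1/4) · d^(−1/2).
T′ = 797 × 6.3^(1/4) / 5^(1/2) = 565 K.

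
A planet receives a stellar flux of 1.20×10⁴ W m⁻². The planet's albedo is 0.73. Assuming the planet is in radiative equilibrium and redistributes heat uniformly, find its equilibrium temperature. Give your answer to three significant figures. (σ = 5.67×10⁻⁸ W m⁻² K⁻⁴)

Energy balance: absorbed = emitted ⇒ πR²·S(1−A) = 4πR²·σT_eq⁴, so T_eq⁴ = S(1−A)/(4σ).
T_eq = [1.20×10⁴ × 0.27 / (4 × 5.67×10⁻⁸)]^(1/4) = (1.43×10¹⁰)^(1/4) = 346 K.

T_eq ≈ 346 K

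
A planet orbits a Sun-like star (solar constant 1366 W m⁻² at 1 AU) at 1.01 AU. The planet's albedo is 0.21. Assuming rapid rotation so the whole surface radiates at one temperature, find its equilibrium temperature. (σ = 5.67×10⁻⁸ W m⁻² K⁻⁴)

Flux at 1.01 AU: S = 1366/1.01² = 1340 W m⁻².
Energy balance: absorbed = emitted ⇒ πR²·S(1−A) = 4πR²·σT_eq⁴, so T_eq⁴ = S(1−A)/(4σ).
T_eq = [1340 × 0.79 / (4 × 5.67×10⁻⁸)]^(1/4) = (4.66×10⁹)^(1/4) = 261 K.

T_eq ≈ 261 K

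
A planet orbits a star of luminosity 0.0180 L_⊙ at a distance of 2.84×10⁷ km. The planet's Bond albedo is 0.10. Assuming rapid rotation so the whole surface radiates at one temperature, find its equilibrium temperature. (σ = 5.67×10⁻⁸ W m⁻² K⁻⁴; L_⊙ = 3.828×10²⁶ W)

T_eq ≈ 228 K

d = 2.84×10⁷ km = 2.84×10¹⁰ m.
L = 0.0180 × 3.828×10²⁶ = 6.89×10²⁴ W.
Flux: S = L/(4πd²) = 6.89×10²⁴/(4π×(2.84×10¹⁰)²) = 680 W m⁻².
Energy balance: absorbed = emitted ⇒ πR²·S(1−A) = 4πR²·σT_eq⁴, so T_eq⁴ = S(1−A)/(4σ).
T_eq = [680 × 0.90 / (4 × 5.67×10⁻⁸)]^(1/4) = (2.70×10⁹)^(1/4) = 228 K.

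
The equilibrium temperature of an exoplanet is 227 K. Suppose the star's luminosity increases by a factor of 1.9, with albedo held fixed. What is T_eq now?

T_eq ≈ 267 K

T_eq ∝ L^(1/4) · d^(−1/2).
T′ = 227 × 1.9^(1/4) = 267 K.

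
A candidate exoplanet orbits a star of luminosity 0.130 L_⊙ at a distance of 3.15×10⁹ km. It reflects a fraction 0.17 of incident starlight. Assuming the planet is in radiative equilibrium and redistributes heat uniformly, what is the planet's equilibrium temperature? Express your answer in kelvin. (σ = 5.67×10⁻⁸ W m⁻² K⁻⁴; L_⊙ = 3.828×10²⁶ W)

d = 3.15×10⁹ km = 3.15×10¹² m.
L = 0.130 × 3.828×10²⁶ = 4.98×10²⁵ W.
Flux: S = L/(4πd²) = 4.98×10²⁵/(4π×(3.15×10¹²)²) = 0.399 W m⁻².
Energy balance: absorbed = emitted ⇒ πR²·S(1−A) = 4πR²·σT_eq⁴, so T_eq⁴ = S(1−A)/(4σ).
T_eq = [0.399 × 0.83 / (4 × 5.67×10⁻⁸)]^(1/4) = (1.46×10⁶)^(1/4) = 34.8 K.

T_eq ≈ 34.8 K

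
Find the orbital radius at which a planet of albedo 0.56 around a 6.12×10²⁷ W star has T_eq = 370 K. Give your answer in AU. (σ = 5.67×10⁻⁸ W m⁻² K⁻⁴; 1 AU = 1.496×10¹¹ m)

d ≈ 1.50 AU

From T_eq⁴ = L(1−A)/(16πσd²): d = √[L(1−A)/(16πσT_eq⁴)].
d = √[6.12×10²⁷ × 0.44 / (16π × 5.67×10⁻⁸ × (370)⁴)] = 2.25×10¹¹ m = 1.50 AU.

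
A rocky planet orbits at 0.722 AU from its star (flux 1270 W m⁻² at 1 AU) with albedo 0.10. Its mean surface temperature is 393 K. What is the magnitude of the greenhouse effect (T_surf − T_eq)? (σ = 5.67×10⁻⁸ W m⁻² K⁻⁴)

ΔT ≈ 79.4 K

S = 1270/0.722² = 2436 W m⁻².
T_eq = [S(1−A)/(4σ)]^(1/4) = [2436×0.90/(4×5.67×10⁻⁸)]^(1/4) = 313.6 K.
ΔT = T_surf − T_eq = 393 − 313.6.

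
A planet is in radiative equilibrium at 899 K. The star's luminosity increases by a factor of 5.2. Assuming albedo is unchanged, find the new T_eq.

T_eq ∝ L^(1/4) · d^(−1/2).
T′ = 899 × 5.2^(1/4) = 1360 K.

T_eq ≈ 1360 K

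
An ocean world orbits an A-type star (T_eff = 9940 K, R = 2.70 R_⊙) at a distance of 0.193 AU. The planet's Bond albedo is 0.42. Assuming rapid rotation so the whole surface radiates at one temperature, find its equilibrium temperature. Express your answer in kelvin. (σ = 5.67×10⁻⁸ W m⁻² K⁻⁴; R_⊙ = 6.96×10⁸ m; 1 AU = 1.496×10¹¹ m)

T_eq ≈ 1560 K

R_⋆ = 2.70 × 6.96×10⁸ = 1.88×10⁹ m.
d = 0.193 AU = 2.89×10¹⁰ m.
L = 4πR_⋆²σT_⋆⁴ = 4π(1.88×10⁹)² × 5.67×10⁻⁸ × (9940)⁴ = 2.46×10²⁸ W.
S = L/(4πd²) = 2.34×10⁶ W m⁻².
Energy balance: absorbed = emitted ⇒ πR²·S(1−A) = 4πR²·σT_eq⁴, so T_eq⁴ = S(1−A)/(4σ).
T_eq = [2.34×10⁶ × 0.58 / (4 × 5.67×10⁻⁸)]^(1/4) = (6.00×10¹²)^(1/4) = 1560 K.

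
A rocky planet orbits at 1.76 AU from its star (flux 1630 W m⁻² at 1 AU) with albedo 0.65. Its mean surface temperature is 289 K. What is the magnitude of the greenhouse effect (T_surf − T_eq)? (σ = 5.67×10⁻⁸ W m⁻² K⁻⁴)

S = 1630/1.76² = 526.2 W m⁻².
T_eq = [S(1−A)/(4σ)]^(1/4) = [526.2×0.35/(4×5.67×10⁻⁸)]^(1/4) = 168.8 K.
ΔT = T_surf − T_eq = 289 − 168.8.

ΔT ≈ 120.2 K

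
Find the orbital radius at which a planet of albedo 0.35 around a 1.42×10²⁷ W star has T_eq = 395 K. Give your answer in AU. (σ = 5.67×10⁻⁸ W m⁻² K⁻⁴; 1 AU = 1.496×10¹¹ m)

d ≈ 0.771 AU

From T_eq⁴ = L(1−A)/(16πσd²): d = √[L(1−A)/(16πσT_eq⁴)].
d = √[1.42×10²⁷ × 0.65 / (16π × 5.67×10⁻⁸ × (395)⁴)] = 1.15×10¹¹ m = 0.771 AU.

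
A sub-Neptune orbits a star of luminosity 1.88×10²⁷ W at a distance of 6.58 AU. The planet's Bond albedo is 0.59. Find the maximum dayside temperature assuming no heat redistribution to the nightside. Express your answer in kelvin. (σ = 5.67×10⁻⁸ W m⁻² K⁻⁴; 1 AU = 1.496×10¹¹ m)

T_ss ≈ 183 K

d = 6.58 AU = 9.84×10¹¹ m.
Flux: S = L/(4πd²) = 1.88×10²⁷/(4π×(9.84×10¹¹)²) = 154 W m⁻².
With no redistribution each surface element balances locally: S(1−A) = σT⁴.
T = [154 × 0.41 / 5.67×10⁻⁸]^(1/4) = (1.12×10⁹)^(1/4) = 183 K.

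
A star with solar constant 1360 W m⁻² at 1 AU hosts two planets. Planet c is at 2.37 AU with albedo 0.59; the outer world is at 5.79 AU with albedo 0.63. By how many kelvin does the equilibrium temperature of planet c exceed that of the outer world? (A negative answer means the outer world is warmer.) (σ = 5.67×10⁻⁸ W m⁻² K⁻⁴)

T_eq = [S₀(1−A)/(4σd²)]^(1/4), so T ∝ (1−A)^(1/4) / √d.
T₁ = [1360×0.41/(4×5.67×10⁻⁸×2.37²)]^(1/4) = 144.64 K.
T₂ = [1360×0.37/(4×5.67×10⁻⁸×5.79²)]^(1/4) = 90.20 K.

ΔT ≈ 54.4 K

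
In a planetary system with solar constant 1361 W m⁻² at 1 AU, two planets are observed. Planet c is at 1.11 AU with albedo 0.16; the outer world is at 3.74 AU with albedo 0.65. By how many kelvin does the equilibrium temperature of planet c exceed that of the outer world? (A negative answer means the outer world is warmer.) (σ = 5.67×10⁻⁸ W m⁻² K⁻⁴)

T_eq = [S₀(1−A)/(4σd²)]^(1/4), so T ∝ (1−A)^(1/4) / √d.
T₁ = [1361×0.84/(4×5.67×10⁻⁸×1.11²)]^(1/4) = 252.91 K.
T₂ = [1361×0.35/(4×5.67×10⁻⁸×3.74²)]^(1/4) = 110.70 K.

ΔT ≈ 142.2 K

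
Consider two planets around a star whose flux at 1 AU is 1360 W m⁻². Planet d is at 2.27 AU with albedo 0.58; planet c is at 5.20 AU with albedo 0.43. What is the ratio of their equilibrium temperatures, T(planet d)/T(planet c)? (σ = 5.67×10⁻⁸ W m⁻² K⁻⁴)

T_eq = [S₀(1−A)/(4σd²)]^(1/4), so T ∝ (1−A)^(1/4) / √d.
T₁ = [1360×0.42/(4×5.67×10⁻⁸×2.27²)]^(1/4) = 148.69 K.
T₂ = [1360×0.57/(4×5.67×10⁻⁸×5.20²)]^(1/4) = 106.03 K.

T₁/T₂ ≈ 1.402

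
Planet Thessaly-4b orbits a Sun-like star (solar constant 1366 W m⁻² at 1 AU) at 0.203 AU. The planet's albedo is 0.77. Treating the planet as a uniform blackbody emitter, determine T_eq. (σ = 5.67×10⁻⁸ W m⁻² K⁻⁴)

T_eq ≈ 428 K

Flux at 0.203 AU: S = 1366/0.203² = 3.31×10⁴ W m⁻².
Energy balance: absorbed = emitted ⇒ πR²·S(1−A) = 4πR²·σT_eq⁴, so T_eq⁴ = S(1−A)/(4σ).
T_eq = [3.31×10⁴ × 0.23 / (4 × 5.67×10⁻⁸)]^(1/4) = (3.36×10¹⁰)^(1/4) = 428 K.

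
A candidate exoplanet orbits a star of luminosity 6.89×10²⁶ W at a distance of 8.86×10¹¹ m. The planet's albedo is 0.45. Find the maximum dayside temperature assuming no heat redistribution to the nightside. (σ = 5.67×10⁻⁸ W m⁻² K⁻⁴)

Flux: S = L/(4πd²) = 6.89×10²⁶/(4π×(8.86×10¹¹)²) = 69.8 W m⁻².
With no redistribution each surface element balances locally: S(1−A) = σT⁴.
T = [69.8 × 0.55 / 5.67×10⁻⁸]^(1/4) = (6.78×10⁸)^(1/4) = 161 K.

T_ss ≈ 161 K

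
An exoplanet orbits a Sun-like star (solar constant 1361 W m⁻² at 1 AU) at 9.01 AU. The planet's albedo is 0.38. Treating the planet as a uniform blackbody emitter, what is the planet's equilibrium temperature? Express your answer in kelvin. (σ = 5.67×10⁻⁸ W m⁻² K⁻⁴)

T_eq ≈ 82.3 K

Flux at 9.01 AU: S = 1361/9.01² = 16.8 W m⁻².
Energy balance: absorbed = emitted ⇒ πR²·S(1−A) = 4πR²·σT_eq⁴, so T_eq⁴ = S(1−A)/(4σ).
T_eq = [16.8 × 0.62 / (4 × 5.67×10⁻⁸)]^(1/4) = (4.58×10⁷)^(1/4) = 82.3 K.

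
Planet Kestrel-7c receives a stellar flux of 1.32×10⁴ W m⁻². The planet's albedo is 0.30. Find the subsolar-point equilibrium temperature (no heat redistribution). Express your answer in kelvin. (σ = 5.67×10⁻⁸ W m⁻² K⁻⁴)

T_ss ≈ 635 K

At the subsolar point the surface absorbs S(1−A) and emits σT⁴ per unit area — no factor of 4, since only the local patch is in balance.
T = [1.32×10⁴ × 0.70 / 5.67×10⁻⁸]^(1/4) = (1.63×10¹¹)^(1/4) = 635 K.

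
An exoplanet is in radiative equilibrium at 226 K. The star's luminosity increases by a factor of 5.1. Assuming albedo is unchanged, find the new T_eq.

T_eq ≈ 340 K

T_eq ∝ L^(1/4) · d^(−1/2).
T′ = 226 × 5.1^(1/4) = 340 K.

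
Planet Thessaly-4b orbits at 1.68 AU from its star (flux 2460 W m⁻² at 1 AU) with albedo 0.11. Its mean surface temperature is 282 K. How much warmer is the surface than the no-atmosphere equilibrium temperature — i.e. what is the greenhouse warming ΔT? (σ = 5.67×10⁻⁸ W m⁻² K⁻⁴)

ΔT ≈ 40.2 K

S = 2460/1.68² = 871.6 W m⁻².
T_eq = [S(1−A)/(4σ)]^(1/4) = [871.6×0.89/(4×5.67×10⁻⁸)]^(1/4) = 241.8 K.
ΔT = T_surf − T_eq = 282 − 241.8.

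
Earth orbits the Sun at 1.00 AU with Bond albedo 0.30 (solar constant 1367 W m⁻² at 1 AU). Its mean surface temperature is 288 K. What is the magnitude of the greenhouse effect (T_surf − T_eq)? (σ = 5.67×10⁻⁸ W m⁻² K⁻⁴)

S = 1367/1.00² = 1367 W m⁻².
T_eq = [S(1−A)/(4σ)]^(1/4) = [1367×0.70/(4×5.67×10⁻⁸)]^(1/4) = 254.9 K.
ΔT = T_surf − T_eq = 288 − 254.9.

ΔT ≈ 33.1 K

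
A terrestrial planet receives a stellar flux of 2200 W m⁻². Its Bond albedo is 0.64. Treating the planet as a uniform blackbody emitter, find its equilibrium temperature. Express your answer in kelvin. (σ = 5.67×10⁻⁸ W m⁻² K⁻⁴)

T_eq ≈ 243 K

Energy balance: absorbed = emitted ⇒ πR²·S(1−A) = 4πR²·σT_eq⁴, so T_eq⁴ = S(1−A)/(4σ).
T_eq = [2200 × 0.36 / (4 × 5.67×10⁻⁸)]^(1/4) = (3.49×10⁹)^(1/4) = 243 K.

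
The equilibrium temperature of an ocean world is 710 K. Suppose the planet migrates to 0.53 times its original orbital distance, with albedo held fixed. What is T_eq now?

T_eq ≈ 975 K

T_eq ∝ L^(1/4) · d^(−1/2).
T′ = 710 / 0.53^(1/2) = 975 K.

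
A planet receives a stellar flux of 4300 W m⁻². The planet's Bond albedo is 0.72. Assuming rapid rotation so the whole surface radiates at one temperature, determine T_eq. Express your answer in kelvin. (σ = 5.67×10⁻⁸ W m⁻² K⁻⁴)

T_eq ≈ 270 K

Energy balance: absorbed = emitted ⇒ πR²·S(1−A) = 4πR²·σT_eq⁴, so T_eq⁴ = S(1−A)/(4σ).
T_eq = [4300 × 0.28 / (4 × 5.67×10⁻⁸)]^(1/4) = (5.31×10⁹)^(1/4) = 270 K.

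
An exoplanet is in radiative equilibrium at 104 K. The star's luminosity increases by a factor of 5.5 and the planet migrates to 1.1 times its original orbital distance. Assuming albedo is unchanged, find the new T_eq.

T_eq ≈ 152 K

T_eq ∝ L^(1/4) · d^(−1/2).
T′ = 104 × 5.5^(1/4) / 1.1^(1/2) = 152 K.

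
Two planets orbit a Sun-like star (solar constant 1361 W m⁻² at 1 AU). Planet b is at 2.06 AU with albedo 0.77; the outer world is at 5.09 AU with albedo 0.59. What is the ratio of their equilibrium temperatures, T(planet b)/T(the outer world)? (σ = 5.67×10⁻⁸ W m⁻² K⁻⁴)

T₁/T₂ ≈ 1.360

T_eq = [S₀(1−A)/(4σd²)]^(1/4), so T ∝ (1−A)^(1/4) / √d.
T₁ = [1361×0.23/(4×5.67×10⁻⁸×2.06²)]^(1/4) = 134.29 K.
T₂ = [1361×0.41/(4×5.67×10⁻⁸×5.09²)]^(1/4) = 98.72 K.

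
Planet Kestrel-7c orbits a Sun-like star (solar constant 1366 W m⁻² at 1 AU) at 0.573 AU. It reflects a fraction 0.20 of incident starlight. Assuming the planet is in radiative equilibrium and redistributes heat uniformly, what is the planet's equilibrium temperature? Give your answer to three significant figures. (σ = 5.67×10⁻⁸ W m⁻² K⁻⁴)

T_eq ≈ 348 K

Flux at 0.573 AU: S = 1366/0.573² = 4160 W m⁻².
Energy balance: absorbed = emitted ⇒ πR²·S(1−A) = 4πR²·σT_eq⁴, so T_eq⁴ = S(1−A)/(4σ).
T_eq = [4160 × 0.80 / (4 × 5.67×10⁻⁸)]^(1/4) = (1.47×10¹⁰)^(1/4) = 348 K.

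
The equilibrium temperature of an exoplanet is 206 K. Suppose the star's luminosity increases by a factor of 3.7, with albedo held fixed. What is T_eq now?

T_eq ≈ 286 K

T_eq ∝ L^(1/4) · d^(−1/2).
T′ = 206 × 3.7^(1/4) = 286 K.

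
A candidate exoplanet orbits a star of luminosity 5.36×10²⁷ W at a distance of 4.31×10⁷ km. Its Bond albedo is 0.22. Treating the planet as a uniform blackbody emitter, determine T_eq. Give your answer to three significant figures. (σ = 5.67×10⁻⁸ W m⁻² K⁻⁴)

T_eq ≈ 943 K

d = 4.31×10⁷ km = 4.31×10¹⁰ m.
Flux: S = L/(4πd²) = 5.36×10²⁷/(4π×(4.31×10¹⁰)²) = 2.30×10⁵ W m⁻².
Energy balance: absorbed = emitted ⇒ πR²·S(1−A) = 4πR²·σT_eq⁴, so T_eq⁴ = S(1−A)/(4σ).
T_eq = [2.30×10⁵ × 0.78 / (4 × 5.67×10⁻⁸)]^(1/4) = (7.90×10¹¹)^(1/4) = 943 K.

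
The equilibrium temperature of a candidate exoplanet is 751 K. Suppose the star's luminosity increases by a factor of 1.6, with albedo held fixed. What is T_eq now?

T_eq ≈ 845 K

T_eq ∝ L^(1/4) · d^(−1/2).
T′ = 751 × 1.6^(1/4) = 845 K.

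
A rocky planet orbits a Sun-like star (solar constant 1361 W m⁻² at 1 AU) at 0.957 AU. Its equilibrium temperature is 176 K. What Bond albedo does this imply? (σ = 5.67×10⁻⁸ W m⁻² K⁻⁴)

A ≈ 0.85

Flux at 0.957 AU: S = 1361/0.957² = 1490 W m⁻².
From T_eq⁴ = S(1−A)/(4σ): 1−A = 4σT_eq⁴/S.
1−A = 4 × 5.67×10⁻⁸ × (176)⁴ / 1490 = 0.146.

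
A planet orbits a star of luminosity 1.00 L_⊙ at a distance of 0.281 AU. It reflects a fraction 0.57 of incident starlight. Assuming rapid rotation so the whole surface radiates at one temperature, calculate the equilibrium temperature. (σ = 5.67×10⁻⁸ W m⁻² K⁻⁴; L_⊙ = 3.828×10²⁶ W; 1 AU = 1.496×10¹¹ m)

d = 0.281 AU = 4.20×10¹⁰ m.
L = 1.00 × 3.828×10²⁶ = 3.83×10²⁶ W.
Flux: S = L/(4πd²) = 3.83×10²⁶/(4π×(4.20×10¹⁰)²) = 1.72×10⁴ W m⁻².
Energy balance: absorbed = emitted ⇒ πR²·S(1−A) = 4πR²·σT_eq⁴, so T_eq⁴ = S(1−A)/(4σ).
T_eq = [1.72×10⁴ × 0.43 / (4 × 5.67×10⁻⁸)]^(1/4) = (3.27×10¹⁰)^(1/4) = 425 K.

T_eq ≈ 425 K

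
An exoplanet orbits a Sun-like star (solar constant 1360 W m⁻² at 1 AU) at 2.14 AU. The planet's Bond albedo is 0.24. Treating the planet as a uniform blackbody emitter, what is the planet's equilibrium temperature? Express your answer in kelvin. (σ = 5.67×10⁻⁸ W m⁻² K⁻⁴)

Flux at 2.14 AU: S = 1360/2.14² = 297 W m⁻².
Energy balance: absorbed = emitted ⇒ πR²·S(1−A) = 4πR²·σT_eq⁴, so T_eq⁴ = S(1−A)/(4σ).
T_eq = [297 × 0.76 / (4 × 5.67×10⁻⁸)]^(1/4) = (9.95×10⁸)^(1/4) = 178 K.

T_eq ≈ 178 K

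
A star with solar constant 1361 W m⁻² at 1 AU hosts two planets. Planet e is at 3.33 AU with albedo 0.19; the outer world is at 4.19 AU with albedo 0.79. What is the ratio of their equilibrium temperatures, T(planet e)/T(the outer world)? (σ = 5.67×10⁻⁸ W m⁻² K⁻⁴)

T₁/T₂ ≈ 1.572

T_eq = [S₀(1−A)/(4σd²)]^(1/4), so T ∝ (1−A)^(1/4) / √d.
T₁ = [1361×0.81/(4×5.67×10⁻⁸×3.33²)]^(1/4) = 144.69 K.
T₂ = [1361×0.21/(4×5.67×10⁻⁸×4.19²)]^(1/4) = 92.05 K.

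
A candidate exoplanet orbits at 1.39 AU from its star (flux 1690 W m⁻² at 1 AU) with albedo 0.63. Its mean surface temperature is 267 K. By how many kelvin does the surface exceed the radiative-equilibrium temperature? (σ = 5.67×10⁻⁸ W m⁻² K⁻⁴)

ΔT ≈ 72.6 K

S = 1690/1.39² = 874.7 W m⁻².
T_eq = [S(1−A)/(4σ)]^(1/4) = [874.7×0.37/(4×5.67×10⁻⁸)]^(1/4) = 194.4 K.
ΔT = T_surf − T_eq = 267 − 194.4.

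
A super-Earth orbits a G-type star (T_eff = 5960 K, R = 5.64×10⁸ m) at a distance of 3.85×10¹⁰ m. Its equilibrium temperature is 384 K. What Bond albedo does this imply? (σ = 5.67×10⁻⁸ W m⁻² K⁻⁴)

A ≈ 0.68

L = 4πR_⋆²σT_⋆⁴ = 4π(5.64×10⁸)² × 5.67×10⁻⁸ × (5960)⁴ = 2.86×10²⁶ W.
S = L/(4πd²) = 1.54×10⁴ W m⁻².
From T_eq⁴ = S(1−A)/(4σ): 1−A = 4σT_eq⁴/S.
1−A = 4 × 5.67×10⁻⁸ × (384)⁴ / 1.54×10⁴ = 0.321.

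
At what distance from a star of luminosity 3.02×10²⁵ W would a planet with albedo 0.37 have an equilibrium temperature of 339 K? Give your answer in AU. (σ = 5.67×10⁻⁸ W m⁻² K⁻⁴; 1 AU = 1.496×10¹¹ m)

From T_eq⁴ = L(1−A)/(16πσd²): d = √[L(1−A)/(16πσT_eq⁴)].
d = √[3.02×10²⁵ × 0.63 / (16π × 5.67×10⁻⁸ × (339)⁴)] = 2.25×10¹⁰ m = 0.150 AU.

d ≈ 0.150 AU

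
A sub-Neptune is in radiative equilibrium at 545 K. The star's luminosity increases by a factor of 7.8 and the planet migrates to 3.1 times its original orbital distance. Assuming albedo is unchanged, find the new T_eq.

T_eq ≈ 517 K

T_eq ∝ L^(1/4) · d^(−1/2).
T′ = 545 × 7.8^(1/4) / 3.1^(1/2) = 517 K.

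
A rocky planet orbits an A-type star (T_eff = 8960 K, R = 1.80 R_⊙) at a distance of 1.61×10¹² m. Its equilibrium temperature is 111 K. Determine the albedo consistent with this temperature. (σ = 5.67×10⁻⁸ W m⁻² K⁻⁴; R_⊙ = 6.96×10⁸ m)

R_⋆ = 1.80 × 6.96×10⁸ = 1.25×10⁹ m.
L = 4πR_⋆²σT_⋆⁴ = 4π(1.25×10⁹)² × 5.67×10⁻⁸ × (8960)⁴ = 7.21×10²⁷ W.
S = L/(4πd²) = 221 W m⁻².
From T_eq⁴ = S(1−A)/(4σ): 1−A = 4σT_eq⁴/S.
1−A = 4 × 5.67×10⁻⁸ × (111)⁴ / 221 = 0.156.

A ≈ 0.84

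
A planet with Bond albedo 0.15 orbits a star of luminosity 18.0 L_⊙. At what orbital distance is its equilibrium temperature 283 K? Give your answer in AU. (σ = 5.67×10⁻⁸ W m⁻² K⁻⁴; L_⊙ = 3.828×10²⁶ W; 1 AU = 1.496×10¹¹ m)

L = 18.0 × 3.828×10²⁶ = 6.89×10²⁷ W.
From T_eq⁴ = L(1−A)/(16πσd²): d = √[L(1−A)/(16πσT_eq⁴)].
d = √[6.89×10²⁷ × 0.85 / (16π × 5.67×10⁻⁸ × (283)⁴)] = 5.66×10¹¹ m = 3.78 AU.

d ≈ 3.78 AU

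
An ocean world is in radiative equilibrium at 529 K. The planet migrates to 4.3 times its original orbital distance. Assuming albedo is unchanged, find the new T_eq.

T_eq ≈ 255 K

T_eq ∝ L^(1/4) · d^(−1/2).
T′ = 529 / 4.3^(1/2) = 255 K.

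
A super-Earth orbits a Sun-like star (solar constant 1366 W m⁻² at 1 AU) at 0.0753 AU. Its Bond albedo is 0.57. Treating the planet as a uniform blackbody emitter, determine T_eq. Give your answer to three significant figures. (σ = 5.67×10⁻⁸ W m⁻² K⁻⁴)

Flux at 0.0753 AU: S = 1366/0.0753² = 2.41×10⁵ W m⁻².
Energy balance: absorbed = emitted ⇒ πR²·S(1−A) = 4πR²·σT_eq⁴, so T_eq⁴ = S(1−A)/(4σ).
T_eq = [2.41×10⁵ × 0.43 / (4 × 5.67×10⁻⁸)]^(1/4) = (4.57×10¹¹)^(1/4) = 822 K.

T_eq ≈ 822 K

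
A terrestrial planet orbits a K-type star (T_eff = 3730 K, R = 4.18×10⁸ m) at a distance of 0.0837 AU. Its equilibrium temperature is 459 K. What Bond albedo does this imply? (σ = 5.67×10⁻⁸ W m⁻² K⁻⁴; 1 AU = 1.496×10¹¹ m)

A ≈ 0.18

d = 0.0837 AU = 1.25×10¹⁰ m.
L = 4πR_⋆²σT_⋆⁴ = 4π(4.18×10⁸)² × 5.67×10⁻⁸ × (3730)⁴ = 2.41×10²⁵ W.
S = L/(4πd²) = 1.22×10⁴ W m⁻².
From T_eq⁴ = S(1−A)/(4σ): 1−A = 4σT_eq⁴/S.
1−A = 4 × 5.67×10⁻⁸ × (459)⁴ / 1.22×10⁴ = 0.823.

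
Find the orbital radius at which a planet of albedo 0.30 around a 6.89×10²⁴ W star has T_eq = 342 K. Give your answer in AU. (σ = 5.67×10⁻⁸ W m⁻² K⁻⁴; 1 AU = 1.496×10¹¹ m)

d ≈ 0.0743 AU

From T_eq⁴ = L(1−A)/(16πσd²): d = √[L(1−A)/(16πσT_eq⁴)].
d = √[6.89×10²⁴ × 0.70 / (16π × 5.67×10⁻⁸ × (342)⁴)] = 1.11×10¹⁰ m = 0.0743 AU.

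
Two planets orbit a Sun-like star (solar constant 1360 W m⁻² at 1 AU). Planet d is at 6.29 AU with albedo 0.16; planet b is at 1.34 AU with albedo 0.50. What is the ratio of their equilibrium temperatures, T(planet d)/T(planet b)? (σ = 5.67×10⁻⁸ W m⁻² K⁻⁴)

T₁/T₂ ≈ 0.525

T_eq = [S₀(1−A)/(4σd²)]^(1/4), so T ∝ (1−A)^(1/4) / √d.
T₁ = [1360×0.84/(4×5.67×10⁻⁸×6.29²)]^(1/4) = 106.22 K.
T₂ = [1360×0.50/(4×5.67×10⁻⁸×1.34²)]^(1/4) = 202.15 K.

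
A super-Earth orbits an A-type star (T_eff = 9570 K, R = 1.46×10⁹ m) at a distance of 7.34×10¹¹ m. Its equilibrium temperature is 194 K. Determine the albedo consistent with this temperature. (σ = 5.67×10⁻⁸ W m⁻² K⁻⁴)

L = 4πR_⋆²σT_⋆⁴ = 4π(1.46×10⁹)² × 5.67×10⁻⁸ × (9570)⁴ = 1.27×10²⁸ W.
S = L/(4πd²) = 1880 W m⁻².
From T_eq⁴ = S(1−A)/(4σ): 1−A = 4σT_eq⁴/S.
1−A = 4 × 5.67×10⁻⁸ × (194)⁴ / 1880 = 0.171.

A ≈ 0.83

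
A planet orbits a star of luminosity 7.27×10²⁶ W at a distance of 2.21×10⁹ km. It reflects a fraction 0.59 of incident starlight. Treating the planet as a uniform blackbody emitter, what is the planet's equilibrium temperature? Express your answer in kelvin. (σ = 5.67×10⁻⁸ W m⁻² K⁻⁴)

T_eq ≈ 68.0 K

d = 2.21×10⁹ km = 2.21×10¹² m.
Flux: S = L/(4πd²) = 7.27×10²⁶/(4π×(2.21×10¹²)²) = 11.8 W m⁻².
Energy balance: absorbed = emitted ⇒ πR²·S(1−A) = 4πR²·σT_eq⁴, so T_eq⁴ = S(1−A)/(4σ).
T_eq = [11.8 × 0.41 / (4 × 5.67×10⁻⁸)]^(1/4) = (2.14×10⁷)^(1/4) = 68.0 K.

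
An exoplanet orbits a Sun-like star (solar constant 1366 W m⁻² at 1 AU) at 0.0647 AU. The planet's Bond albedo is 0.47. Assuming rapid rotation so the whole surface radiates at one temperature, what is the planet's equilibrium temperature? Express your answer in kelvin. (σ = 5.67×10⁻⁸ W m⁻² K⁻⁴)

Flux at 0.0647 AU: S = 1366/0.0647² = 3.26×10⁵ W m⁻².
Energy balance: absorbed = emitted ⇒ πR²·S(1−A) = 4πR²·σT_eq⁴, so T_eq⁴ = S(1−A)/(4σ).
T_eq = [3.26×10⁵ × 0.53 / (4 × 5.67×10⁻⁸)]^(1/4) = (7.63×10¹¹)^(1/4) = 934 K.

T_eq ≈ 934 K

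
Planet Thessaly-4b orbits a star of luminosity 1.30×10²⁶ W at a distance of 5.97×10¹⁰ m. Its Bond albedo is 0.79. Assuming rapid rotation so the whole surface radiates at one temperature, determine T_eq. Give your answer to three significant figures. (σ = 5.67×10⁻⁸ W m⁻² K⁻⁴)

T_eq ≈ 228 K

Flux: S = L/(4πd²) = 1.30×10²⁶/(4π×(5.97×10¹⁰)²) = 2900 W m⁻².
Energy balance: absorbed = emitted ⇒ πR²·S(1−A) = 4πR²·σT_eq⁴, so T_eq⁴ = S(1−A)/(4σ).
T_eq = [2900 × 0.21 / (4 × 5.67×10⁻⁸)]^(1/4) = (2.69×10⁹)^(1/4) = 228 K.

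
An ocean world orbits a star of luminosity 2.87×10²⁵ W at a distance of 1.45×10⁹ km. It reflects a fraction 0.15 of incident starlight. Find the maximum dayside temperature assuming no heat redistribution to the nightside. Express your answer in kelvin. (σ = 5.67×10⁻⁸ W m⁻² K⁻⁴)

T_ss ≈ 63.5 K

d = 1.45×10⁹ km = 1.45×10¹² m.
Flux: S = L/(4πd²) = 2.87×10²⁵/(4π×(1.45×10¹²)²) = 1.09 W m⁻².
With no redistribution each surface element balances locally: S(1−A) = σT⁴.
T = [1.09 × 0.85 / 5.67×10⁻⁸]^(1/4) = (1.63×10⁷)^(1/4) = 63.5 K.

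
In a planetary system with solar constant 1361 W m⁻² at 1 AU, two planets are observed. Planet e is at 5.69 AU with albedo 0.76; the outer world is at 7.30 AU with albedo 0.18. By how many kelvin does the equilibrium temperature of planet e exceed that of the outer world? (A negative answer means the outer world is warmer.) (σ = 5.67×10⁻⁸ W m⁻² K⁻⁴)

T_eq = [S₀(1−A)/(4σd²)]^(1/4), so T ∝ (1−A)^(1/4) / √d.
T₁ = [1361×0.24/(4×5.67×10⁻⁸×5.69²)]^(1/4) = 81.67 K.
T₂ = [1361×0.82/(4×5.67×10⁻⁸×7.30²)]^(1/4) = 98.03 K.

ΔT ≈ -16.4 K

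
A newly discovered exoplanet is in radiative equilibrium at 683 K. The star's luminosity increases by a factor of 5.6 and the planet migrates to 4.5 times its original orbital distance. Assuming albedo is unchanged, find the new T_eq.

T_eq ∝ L^(1/4) · d^(−1/2).
T′ = 683 × 5.6^(1/4) / 4.5^(1/2) = 495 K.

T_eq ≈ 495 K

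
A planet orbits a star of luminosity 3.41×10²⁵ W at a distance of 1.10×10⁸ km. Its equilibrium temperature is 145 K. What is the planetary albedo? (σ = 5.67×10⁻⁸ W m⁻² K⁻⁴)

A ≈ 0.55

d = 1.10×10⁸ km = 1.10×10¹¹ m.
Flux: S = L/(4πd²) = 3.41×10²⁵/(4π×(1.10×10¹¹)²) = 224 W m⁻².
From T_eq⁴ = S(1−A)/(4σ): 1−A = 4σT_eq⁴/S.
1−A = 4 × 5.67×10⁻⁸ × (145)⁴ / 224 = 0.447.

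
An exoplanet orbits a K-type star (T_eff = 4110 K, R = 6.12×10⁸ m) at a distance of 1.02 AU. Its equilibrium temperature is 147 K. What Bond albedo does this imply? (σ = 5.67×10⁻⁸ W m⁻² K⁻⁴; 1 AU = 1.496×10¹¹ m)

d = 1.02 AU = 1.53×10¹¹ m.
L = 4πR_⋆²σT_⋆⁴ = 4π(6.12×10⁸)² × 5.67×10⁻⁸ × (4110)⁴ = 7.61×10²⁵ W.
S = L/(4πd²) = 260 W m⁻².
From T_eq⁴ = S(1−A)/(4σ): 1−A = 4σT_eq⁴/S.
1−A = 4 × 5.67×10⁻⁸ × (147)⁴ / 260 = 0.407.

A ≈ 0.59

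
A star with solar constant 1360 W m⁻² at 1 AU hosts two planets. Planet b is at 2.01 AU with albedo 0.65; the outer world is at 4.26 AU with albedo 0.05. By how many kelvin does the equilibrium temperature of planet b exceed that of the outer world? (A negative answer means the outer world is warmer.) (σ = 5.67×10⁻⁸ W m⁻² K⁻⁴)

T_eq = [S₀(1−A)/(4σd²)]^(1/4), so T ∝ (1−A)^(1/4) / √d.
T₁ = [1360×0.35/(4×5.67×10⁻⁸×2.01²)]^(1/4) = 150.97 K.
T₂ = [1360×0.95/(4×5.67×10⁻⁸×4.26²)]^(1/4) = 133.11 K.

ΔT ≈ 17.9 K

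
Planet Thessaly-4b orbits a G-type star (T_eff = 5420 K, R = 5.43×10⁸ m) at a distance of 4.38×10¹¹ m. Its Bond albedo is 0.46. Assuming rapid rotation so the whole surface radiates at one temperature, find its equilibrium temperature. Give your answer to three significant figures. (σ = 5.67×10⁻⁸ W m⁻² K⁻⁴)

L = 4πR_⋆²σT_⋆⁴ = 4π(5.43×10⁸)² × 5.67×10⁻⁸ × (5420)⁴ = 1.81×10²⁶ W.
S = L/(4πd²) = 75.2 W m⁻².
Energy balance: absorbed = emitted ⇒ πR²·S(1−A) = 4πR²·σT_eq⁴, so T_eq⁴ = S(1−A)/(4σ).
T_eq = [75.2 × 0.54 / (4 × 5.67×10⁻⁸)]^(1/4) = (1.79×10⁸)^(1/4) = 116 K.

T_eq ≈ 116 K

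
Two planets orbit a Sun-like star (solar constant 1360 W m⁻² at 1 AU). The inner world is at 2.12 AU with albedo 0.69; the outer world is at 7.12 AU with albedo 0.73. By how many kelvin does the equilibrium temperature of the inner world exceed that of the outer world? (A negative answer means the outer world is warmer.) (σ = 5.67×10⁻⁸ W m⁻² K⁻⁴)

T_eq = [S₀(1−A)/(4σd²)]^(1/4), so T ∝ (1−A)^(1/4) / √d.
T₁ = [1360×0.31/(4×5.67×10⁻⁸×2.12²)]^(1/4) = 142.61 K.
T₂ = [1360×0.27/(4×5.67×10⁻⁸×7.12²)]^(1/4) = 75.18 K.

ΔT ≈ 67.4 K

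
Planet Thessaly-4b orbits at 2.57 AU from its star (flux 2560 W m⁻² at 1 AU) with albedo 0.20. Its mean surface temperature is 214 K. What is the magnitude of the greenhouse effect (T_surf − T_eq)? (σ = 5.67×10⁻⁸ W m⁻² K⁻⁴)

S = 2560/2.57² = 387.6 W m⁻².
T_eq = [S(1−A)/(4σ)]^(1/4) = [387.6×0.80/(4×5.67×10⁻⁸)]^(1/4) = 192.3 K.
ΔT = T_surf − T_eq = 214 − 192.3.

ΔT ≈ 21.7 K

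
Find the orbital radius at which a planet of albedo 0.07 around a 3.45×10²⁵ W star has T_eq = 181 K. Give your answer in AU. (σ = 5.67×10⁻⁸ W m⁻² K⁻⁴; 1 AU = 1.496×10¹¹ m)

d ≈ 0.685 AU

From T_eq⁴ = L(1−A)/(16πσd²): d = √[L(1−A)/(16πσT_eq⁴)].
d = √[3.45×10²⁵ × 0.93 / (16π × 5.67×10⁻⁸ × (181)⁴)] = 1.02×10¹¹ m = 0.685 AU.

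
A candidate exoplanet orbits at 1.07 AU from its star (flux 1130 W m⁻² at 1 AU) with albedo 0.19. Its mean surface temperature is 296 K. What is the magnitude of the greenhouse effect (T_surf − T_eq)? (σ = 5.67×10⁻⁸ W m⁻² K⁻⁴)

ΔT ≈ 52.3 K

S = 1130/1.07² = 987.0 W m⁻².
T_eq = [S(1−A)/(4σ)]^(1/4) = [987.0×0.81/(4×5.67×10⁻⁸)]^(1/4) = 243.7 K.
ΔT = T_surf − T_eq = 296 − 243.7.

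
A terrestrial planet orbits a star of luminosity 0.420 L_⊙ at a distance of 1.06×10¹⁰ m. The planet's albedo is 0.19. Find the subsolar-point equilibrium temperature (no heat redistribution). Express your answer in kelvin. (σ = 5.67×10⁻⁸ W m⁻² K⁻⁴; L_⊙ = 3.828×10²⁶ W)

L = 0.420 × 3.828×10²⁶ = 1.61×10²⁶ W.
Flux: S = L/(4πd²) = 1.61×10²⁶/(4π×(1.06×10¹⁰)²) = 1.14×10⁵ W m⁻².
At the subsolar point the surface absorbs S(1−A) and emits σT⁴ per unit area — no factor of 4, since only the local patch is in balance.
T = [1.14×10⁵ × 0.81 / 5.67×10⁻⁸]^(1/4) = (1.63×10¹²)^(1/4) = 1130 K.

T_ss ≈ 1130 K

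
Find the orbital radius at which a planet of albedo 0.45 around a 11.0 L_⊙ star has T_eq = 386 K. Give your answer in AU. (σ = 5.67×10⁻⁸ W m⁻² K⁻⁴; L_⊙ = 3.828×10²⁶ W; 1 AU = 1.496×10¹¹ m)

L = 11.0 × 3.828×10²⁶ = 4.21×10²⁷ W.
From T_eq⁴ = L(1−A)/(16πσd²): d = √[L(1−A)/(16πσT_eq⁴)].
d = √[4.21×10²⁷ × 0.55 / (16π × 5.67×10⁻⁸ × (386)⁴)] = 1.91×10¹¹ m = 1.28 AU.

d ≈ 1.28 AU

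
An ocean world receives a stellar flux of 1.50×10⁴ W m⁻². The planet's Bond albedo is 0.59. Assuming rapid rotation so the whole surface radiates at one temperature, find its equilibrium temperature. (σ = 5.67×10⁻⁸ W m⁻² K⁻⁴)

Energy balance: absorbed = emitted ⇒ πR²·S(1−A) = 4πR²·σT_eq⁴, so T_eq⁴ = S(1−A)/(4σ).
T_eq = [1.50×10⁴ × 0.41 / (4 × 5.67×10⁻⁸)]^(1/4) = (2.71×10¹⁰)^(1/4) = 406 K.

T_eq ≈ 406 K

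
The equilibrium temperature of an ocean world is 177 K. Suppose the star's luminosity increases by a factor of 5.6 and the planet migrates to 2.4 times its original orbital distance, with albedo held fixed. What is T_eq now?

T_eq ≈ 176 K

T_eq ∝ L^(1/4) · d^(−1/2).
T′ = 177 × 5.6^(1/4) / 2.4^(1/2) = 176 K.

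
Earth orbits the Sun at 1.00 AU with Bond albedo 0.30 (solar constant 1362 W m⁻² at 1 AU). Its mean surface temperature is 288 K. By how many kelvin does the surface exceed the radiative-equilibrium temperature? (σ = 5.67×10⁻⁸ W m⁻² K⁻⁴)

S = 1362/1.00² = 1362 W m⁻².
T_eq = [S(1−A)/(4σ)]^(1/4) = [1362×0.70/(4×5.67×10⁻⁸)]^(1/4) = 254.6 K.
ΔT = T_surf − T_eq = 288 − 254.6.

ΔT ≈ 33.4 K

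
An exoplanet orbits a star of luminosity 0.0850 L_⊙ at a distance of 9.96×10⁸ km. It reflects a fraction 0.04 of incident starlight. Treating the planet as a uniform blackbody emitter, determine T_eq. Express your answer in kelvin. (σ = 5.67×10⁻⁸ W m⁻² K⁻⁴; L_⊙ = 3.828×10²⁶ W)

T_eq ≈ 57.7 K

d = 9.96×10⁸ km = 9.96×10¹¹ m.
L = 0.0850 × 3.828×10²⁶ = 3.25×10²⁵ W.
Flux: S = L/(4πd²) = 3.25×10²⁵/(4π×(9.96×10¹¹)²) = 2.61 W m⁻².
Energy balance: absorbed = emitted ⇒ πR²·S(1−A) = 4πR²·σT_eq⁴, so T_eq⁴ = S(1−A)/(4σ).
T_eq = [2.61 × 0.96 / (4 × 5.67×10⁻⁸)]^(1/4) = (1.10×10⁷)^(1/4) = 57.7 K.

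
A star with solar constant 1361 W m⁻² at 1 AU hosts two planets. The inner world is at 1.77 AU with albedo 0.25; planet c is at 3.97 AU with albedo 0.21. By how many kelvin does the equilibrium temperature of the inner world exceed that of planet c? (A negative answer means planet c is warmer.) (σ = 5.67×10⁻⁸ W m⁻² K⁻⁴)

ΔT ≈ 63.0 K

T_eq = [S₀(1−A)/(4σd²)]^(1/4), so T ∝ (1−A)^(1/4) / √d.
T₁ = [1361×0.75/(4×5.67×10⁻⁸×1.77²)]^(1/4) = 194.68 K.
T₂ = [1361×0.79/(4×5.67×10⁻⁸×3.97²)]^(1/4) = 131.69 K.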